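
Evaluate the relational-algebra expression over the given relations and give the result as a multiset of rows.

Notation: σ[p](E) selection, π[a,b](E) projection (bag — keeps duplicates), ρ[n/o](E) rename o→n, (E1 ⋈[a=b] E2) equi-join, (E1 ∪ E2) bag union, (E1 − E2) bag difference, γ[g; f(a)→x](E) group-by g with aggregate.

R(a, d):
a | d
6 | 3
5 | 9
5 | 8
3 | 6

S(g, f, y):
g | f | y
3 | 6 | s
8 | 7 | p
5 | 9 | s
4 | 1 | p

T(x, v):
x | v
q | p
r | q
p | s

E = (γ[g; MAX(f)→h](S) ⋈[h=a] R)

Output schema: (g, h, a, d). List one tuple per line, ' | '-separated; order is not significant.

Per-node cardinality:
  S → 4
  γ[g; MAX(f)→h](S) → 4
  R → 4
  (γ[g; MAX(f)→h](S) ⋈[h=a] R) → 1

== RESULT ==
g | h | a | d
3 | 6 | 6 | 3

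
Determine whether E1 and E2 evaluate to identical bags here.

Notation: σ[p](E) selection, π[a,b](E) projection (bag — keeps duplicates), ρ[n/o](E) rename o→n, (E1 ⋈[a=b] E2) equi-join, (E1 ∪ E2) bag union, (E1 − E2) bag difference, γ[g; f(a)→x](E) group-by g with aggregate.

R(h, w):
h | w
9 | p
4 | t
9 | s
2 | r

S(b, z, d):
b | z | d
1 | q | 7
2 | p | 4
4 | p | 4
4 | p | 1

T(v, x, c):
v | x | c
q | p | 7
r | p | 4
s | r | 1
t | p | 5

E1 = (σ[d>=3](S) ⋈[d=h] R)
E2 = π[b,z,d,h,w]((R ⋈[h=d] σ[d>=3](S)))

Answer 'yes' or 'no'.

E1 per-node cardinality:
  S → 4
  σ[d>=3](S) → 3
  R → 4
  (σ[d>=3](S) ⋈[d=h] R) → 2
E2 per-node cardinality:
  R → 4
  S → 4
  σ[d>=3](S) → 3
  (R ⋈[h=d] σ[d>=3](S)) → 2
  π[b,z,d,h,w]((R ⋈[h=d] σ[d>=3](S))) → 2

E1 and E2 produce the same multiset:
b | z | d | h | w
2 | p | 4 | 4 | t
4 | p | 4 | 4 | t

yes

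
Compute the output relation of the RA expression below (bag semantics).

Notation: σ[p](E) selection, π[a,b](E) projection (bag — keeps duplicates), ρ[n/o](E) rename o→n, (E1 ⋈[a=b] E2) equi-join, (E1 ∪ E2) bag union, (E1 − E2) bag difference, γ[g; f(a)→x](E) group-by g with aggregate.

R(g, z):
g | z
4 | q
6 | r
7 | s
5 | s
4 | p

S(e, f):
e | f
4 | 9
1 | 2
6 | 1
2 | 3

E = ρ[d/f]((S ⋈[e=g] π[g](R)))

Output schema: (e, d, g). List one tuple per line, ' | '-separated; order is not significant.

Row counts bottom-up:
  S → 4
  R → 5
  π[g](R) → 5
  (S ⋈[e=g] π[g](R)) → 3
  ρ[d/f]((S ⋈[e=g] π[g](R))) → 3

== RESULT ==
e | d | g
4 | 9 | 4
4 | 9 | 4
6 | 1 | 6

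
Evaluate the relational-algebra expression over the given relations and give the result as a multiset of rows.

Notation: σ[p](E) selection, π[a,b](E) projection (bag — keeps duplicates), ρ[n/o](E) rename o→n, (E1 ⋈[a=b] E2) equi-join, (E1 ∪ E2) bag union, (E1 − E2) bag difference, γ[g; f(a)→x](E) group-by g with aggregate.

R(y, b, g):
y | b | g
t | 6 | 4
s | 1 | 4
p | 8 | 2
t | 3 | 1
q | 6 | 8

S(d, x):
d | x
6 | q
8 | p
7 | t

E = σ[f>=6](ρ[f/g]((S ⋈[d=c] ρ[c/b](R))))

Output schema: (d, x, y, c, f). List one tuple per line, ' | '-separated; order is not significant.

Per-node cardinality:
  S → 3
  R → 5
  ρ[c/b](R) → 5
  (S ⋈[d=c] ρ[c/b](R)) → 3
  ρ[f/g]((S ⋈[d=c] ρ[c/b](R))) → 3
  σ[f>=6](ρ[f/g]((S ⋈[d=c] ρ[c/b](R)))) → 1

== RESULT ==
d | x | y | c | f
6 | q | q | 6 | 8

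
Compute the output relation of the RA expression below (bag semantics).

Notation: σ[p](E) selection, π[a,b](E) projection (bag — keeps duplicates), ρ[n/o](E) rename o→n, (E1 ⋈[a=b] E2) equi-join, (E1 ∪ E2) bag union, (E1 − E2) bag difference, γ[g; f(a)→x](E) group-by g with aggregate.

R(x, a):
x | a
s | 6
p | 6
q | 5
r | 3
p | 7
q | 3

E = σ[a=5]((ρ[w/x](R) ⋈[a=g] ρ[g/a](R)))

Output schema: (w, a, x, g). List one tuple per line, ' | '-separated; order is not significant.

Per-node cardinality:
  R → 6
  ρ[w/x](R) → 6
  R → 6
  ρ[g/a](R) → 6
  (ρ[w/x](R) ⋈[a=g] ρ[g/a](R)) → 10
  σ[a=5]((ρ[w/x](R) ⋈[a=g] ρ[g/a](R))) → 1

== RESULT ==
w | a | x | g
q | 5 | q | 5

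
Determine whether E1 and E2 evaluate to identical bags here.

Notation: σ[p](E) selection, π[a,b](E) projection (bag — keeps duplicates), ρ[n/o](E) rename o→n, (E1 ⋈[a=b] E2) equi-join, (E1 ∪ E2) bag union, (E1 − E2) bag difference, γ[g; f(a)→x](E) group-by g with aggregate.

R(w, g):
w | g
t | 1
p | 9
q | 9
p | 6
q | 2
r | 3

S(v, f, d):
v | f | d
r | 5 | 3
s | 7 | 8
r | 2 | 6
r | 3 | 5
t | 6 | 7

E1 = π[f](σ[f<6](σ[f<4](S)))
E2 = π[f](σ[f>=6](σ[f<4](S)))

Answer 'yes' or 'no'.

E1 row counts bottom-up:
  S → 5
  σ[f<4](S) → 2
  σ[f<6](σ[f<4](S)) → 2
  π[f](σ[f<6](σ[f<4](S))) → 2
E2 row counts bottom-up:
  S → 5
  σ[f<4](S) → 2
  σ[f>=6](σ[f<4](S)) → 0
  π[f](σ[f>=6](σ[f<4](S))) → 0

E1 result:
f
2
3
E2 result:
f
(0 rows)
Witness: (2,) appears 1× in E1 but 0× in E2.

no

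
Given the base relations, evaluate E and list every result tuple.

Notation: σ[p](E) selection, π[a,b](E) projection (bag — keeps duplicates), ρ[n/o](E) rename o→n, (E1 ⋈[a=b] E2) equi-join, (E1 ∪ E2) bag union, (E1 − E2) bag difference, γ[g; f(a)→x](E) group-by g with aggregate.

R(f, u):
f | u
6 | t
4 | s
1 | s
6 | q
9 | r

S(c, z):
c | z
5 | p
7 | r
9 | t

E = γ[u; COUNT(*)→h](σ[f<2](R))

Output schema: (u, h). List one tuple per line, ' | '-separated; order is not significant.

Subexpression sizes:
  R → 5
  σ[f<2](R) → 1
  γ[u; COUNT(*)→h](σ[f<2](R)) → 1

== RESULT ==
u | h
s | 1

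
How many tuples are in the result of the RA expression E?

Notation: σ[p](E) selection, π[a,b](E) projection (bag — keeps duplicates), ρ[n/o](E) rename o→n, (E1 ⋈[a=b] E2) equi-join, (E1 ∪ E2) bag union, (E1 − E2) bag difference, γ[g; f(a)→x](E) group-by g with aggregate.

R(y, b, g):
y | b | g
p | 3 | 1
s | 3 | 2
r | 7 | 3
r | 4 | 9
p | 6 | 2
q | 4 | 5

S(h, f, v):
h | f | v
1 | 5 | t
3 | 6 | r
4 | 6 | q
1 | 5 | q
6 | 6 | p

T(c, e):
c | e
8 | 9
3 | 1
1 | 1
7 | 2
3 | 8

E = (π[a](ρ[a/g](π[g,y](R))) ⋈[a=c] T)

Subexpression sizes:
  R → 6
  π[g,y](R) → 6
  ρ[a/g](π[g,y](R)) → 6
  π[a](ρ[a/g](π[g,y](R))) → 6
  T → 5
  (π[a](ρ[a/g](π[g,y](R))) ⋈[a=c] T) → 3

|E| = 3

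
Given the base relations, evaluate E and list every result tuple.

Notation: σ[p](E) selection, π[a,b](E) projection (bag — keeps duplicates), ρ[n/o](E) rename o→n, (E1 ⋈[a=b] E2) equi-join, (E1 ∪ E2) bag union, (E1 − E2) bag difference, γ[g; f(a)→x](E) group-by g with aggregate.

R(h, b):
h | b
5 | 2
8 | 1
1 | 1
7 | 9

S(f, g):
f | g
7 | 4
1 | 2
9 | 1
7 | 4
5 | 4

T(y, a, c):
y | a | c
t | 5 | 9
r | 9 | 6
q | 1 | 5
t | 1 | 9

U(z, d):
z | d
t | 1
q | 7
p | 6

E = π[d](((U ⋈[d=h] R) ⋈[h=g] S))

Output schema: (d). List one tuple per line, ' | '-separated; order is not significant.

Stepwise |·|:
  U → 3
  R → 4
  (U ⋈[d=h] R) → 2
  S → 5
  ((U ⋈[d=h] R) ⋈[h=g] S) → 1
  π[d](((U ⋈[d=h] R) ⋈[h=g] S)) → 1

== RESULT ==
d
1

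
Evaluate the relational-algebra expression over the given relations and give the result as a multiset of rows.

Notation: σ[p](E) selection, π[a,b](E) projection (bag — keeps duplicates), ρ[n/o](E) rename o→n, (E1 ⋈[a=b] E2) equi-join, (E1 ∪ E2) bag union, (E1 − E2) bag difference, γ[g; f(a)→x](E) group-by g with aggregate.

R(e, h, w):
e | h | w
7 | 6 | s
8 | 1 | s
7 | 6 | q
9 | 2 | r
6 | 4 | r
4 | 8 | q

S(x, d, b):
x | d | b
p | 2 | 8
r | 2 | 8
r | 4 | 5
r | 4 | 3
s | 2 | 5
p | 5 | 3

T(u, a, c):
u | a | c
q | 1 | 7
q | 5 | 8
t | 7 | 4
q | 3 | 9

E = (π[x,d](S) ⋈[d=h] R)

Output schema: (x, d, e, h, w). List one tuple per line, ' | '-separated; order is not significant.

Subexpression sizes:
  S → 6
  π[x,d](S) → 6
  R → 6
  (π[x,d](S) ⋈[d=h] R) → 5

== RESULT ==
x | d | e | h | w
p | 2 | 9 | 2 | r
r | 2 | 9 | 2 | r
r | 4 | 6 | 4 | r
r | 4 | 6 | 4 | r
s | 2 | 9 | 2 | r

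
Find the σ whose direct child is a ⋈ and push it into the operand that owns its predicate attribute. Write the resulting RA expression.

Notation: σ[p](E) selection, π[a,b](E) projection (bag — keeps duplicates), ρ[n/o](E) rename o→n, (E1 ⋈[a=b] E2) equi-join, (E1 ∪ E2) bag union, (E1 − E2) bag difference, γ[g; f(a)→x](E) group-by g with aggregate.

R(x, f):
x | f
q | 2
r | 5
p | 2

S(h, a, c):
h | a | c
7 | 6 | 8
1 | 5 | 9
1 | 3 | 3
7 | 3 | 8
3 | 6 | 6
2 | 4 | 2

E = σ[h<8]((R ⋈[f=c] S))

σ filters on h, owned by the right side.
E' = (R ⋈[f=c] σ[h<8](S))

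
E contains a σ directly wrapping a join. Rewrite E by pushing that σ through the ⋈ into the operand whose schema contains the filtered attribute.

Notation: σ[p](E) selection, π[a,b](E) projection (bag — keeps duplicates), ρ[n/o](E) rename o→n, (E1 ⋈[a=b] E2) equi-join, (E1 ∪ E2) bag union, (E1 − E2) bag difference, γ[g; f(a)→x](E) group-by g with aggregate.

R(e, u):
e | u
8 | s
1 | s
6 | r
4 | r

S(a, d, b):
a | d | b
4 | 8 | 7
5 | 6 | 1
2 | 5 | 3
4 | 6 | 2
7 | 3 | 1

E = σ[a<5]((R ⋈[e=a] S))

σ filters on a, owned by the right side.
E' = (R ⋈[e=a] σ[a<5](S))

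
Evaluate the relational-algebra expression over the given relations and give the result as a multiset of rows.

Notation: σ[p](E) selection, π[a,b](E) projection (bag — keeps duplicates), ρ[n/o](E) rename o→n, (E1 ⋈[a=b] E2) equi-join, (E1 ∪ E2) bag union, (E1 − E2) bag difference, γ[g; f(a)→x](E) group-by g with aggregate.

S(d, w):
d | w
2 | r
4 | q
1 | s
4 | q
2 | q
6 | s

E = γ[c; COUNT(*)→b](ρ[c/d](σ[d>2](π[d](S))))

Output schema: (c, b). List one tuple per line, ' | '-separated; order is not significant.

Stepwise |·|:
  S → 6
  π[d](S) → 6
  σ[d>2](π[d](S)) → 3
  ρ[c/d](σ[d>2](π[d](S))) → 3
  γ[c; COUNT(*)→b](ρ[c/d](σ[d>2](π[d](S)))) → 2

== RESULT ==
c | b
4 | 2
6 | 1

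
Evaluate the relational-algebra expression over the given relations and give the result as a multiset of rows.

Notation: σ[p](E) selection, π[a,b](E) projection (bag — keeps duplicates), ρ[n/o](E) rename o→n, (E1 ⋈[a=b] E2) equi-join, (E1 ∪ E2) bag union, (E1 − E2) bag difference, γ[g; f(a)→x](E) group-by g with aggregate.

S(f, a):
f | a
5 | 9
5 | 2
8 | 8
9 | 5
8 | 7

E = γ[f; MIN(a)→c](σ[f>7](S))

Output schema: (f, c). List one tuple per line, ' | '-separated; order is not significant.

Stepwise |·|:
  S → 5
  σ[f>7](S) → 3
  γ[f; MIN(a)→c](σ[f>7](S)) → 2

== RESULT ==
f | c
8 | 7
9 | 5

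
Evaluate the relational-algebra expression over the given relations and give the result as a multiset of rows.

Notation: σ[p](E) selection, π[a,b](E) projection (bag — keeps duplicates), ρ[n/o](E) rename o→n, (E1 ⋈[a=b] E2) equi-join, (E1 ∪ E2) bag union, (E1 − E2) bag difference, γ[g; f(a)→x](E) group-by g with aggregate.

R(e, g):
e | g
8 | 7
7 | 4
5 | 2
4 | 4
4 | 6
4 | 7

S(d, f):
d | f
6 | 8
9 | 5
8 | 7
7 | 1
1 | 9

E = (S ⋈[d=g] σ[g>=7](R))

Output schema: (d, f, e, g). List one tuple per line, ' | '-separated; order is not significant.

Subexpression sizes:
  S → 5
  R → 6
  σ[g>=7](R) → 2
  (S ⋈[d=g] σ[g>=7](R)) → 2

== RESULT ==
d | f | e | g
7 | 1 | 4 | 7
7 | 1 | 8 | 7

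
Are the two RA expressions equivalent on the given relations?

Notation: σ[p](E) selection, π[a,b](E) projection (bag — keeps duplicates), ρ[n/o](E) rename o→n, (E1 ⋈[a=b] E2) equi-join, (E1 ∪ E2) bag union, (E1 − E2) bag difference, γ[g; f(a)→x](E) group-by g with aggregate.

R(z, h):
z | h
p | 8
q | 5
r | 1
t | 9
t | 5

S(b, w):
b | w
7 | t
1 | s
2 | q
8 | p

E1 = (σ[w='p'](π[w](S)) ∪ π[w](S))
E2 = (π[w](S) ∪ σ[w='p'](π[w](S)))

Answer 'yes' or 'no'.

E1 per-node cardinality:
  S → 4
  π[w](S) → 4
  σ[w='p'](π[w](S)) → 1
  S → 4
  π[w](S) → 4
  (σ[w='p'](π[w](S)) ∪ π[w](S)) → 5
E2 per-node cardinality:
  S → 4
  π[w](S) → 4
  S → 4
  π[w](S) → 4
  σ[w='p'](π[w](S)) → 1
  (π[w](S) ∪ σ[w='p'](π[w](S))) → 5

E1 and E2 produce the same multiset:
w
p
p
q
s
t

yes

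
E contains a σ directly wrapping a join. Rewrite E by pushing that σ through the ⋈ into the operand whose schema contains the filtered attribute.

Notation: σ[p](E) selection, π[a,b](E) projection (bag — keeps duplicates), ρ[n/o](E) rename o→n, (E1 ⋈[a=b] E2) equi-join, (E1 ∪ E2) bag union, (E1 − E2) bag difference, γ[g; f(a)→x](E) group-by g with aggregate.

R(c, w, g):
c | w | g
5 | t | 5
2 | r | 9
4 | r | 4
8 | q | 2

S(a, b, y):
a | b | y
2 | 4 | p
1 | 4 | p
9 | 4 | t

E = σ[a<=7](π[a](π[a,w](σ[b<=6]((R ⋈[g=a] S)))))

σ filters on b, owned by the right side.
E' = σ[a<=7](π[a](π[a,w]((R ⋈[g=a] σ[b<=6](S)))))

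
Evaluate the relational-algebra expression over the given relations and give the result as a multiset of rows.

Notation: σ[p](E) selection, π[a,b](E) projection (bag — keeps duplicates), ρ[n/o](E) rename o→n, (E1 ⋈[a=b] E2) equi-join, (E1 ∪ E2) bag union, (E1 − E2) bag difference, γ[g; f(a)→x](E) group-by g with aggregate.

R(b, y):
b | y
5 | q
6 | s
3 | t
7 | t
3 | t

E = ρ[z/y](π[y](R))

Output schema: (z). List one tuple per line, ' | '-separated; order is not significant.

Subexpression sizes:
  R → 5
  π[y](R) → 5
  ρ[z/y](π[y](R)) → 5

== RESULT ==
z
q
s
t
t
t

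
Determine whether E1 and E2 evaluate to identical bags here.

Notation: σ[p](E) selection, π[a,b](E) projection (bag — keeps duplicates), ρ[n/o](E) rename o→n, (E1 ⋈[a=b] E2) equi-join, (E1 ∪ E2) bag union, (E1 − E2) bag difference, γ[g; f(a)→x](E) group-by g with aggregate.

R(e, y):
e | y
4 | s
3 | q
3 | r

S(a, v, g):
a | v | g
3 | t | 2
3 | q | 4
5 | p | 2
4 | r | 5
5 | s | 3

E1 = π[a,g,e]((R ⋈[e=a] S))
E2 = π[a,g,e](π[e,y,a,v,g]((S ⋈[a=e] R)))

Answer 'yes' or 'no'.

E1 stepwise |·|:
  R → 3
  S → 5
  (R ⋈[e=a] S) → 5
  π[a,g,e]((R ⋈[e=a] S)) → 5
E2 stepwise |·|:
  S → 5
  R → 3
  (S ⋈[a=e] R) → 5
  π[e,y,a,v,g]((S ⋈[a=e] R)) → 5
  π[a,g,e](π[e,y,a,v,g]((S ⋈[a=e] R))) → 5

E1 and E2 produce the same multiset:
a | g | e
3 | 2 | 3
3 | 2 | 3
3 | 4 | 3
3 | 4 | 3
4 | 5 | 4

yes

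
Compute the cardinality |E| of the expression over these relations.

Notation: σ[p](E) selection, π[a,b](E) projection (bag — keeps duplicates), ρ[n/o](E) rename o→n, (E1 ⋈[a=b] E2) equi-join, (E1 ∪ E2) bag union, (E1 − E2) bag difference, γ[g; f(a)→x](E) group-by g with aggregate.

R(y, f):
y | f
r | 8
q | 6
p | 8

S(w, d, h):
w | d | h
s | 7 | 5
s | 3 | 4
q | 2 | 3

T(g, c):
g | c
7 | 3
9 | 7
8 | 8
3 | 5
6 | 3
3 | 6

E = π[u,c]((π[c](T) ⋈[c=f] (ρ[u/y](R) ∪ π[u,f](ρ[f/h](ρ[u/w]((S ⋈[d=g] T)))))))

Row counts bottom-up:
  T → 6
  π[c](T) → 6
  R → 3
  ρ[u/y](R) → 3
  S → 3
  T → 6
  (S ⋈[d=g] T) → 3
  ρ[u/w]((S ⋈[d=g] T)) → 3
  ρ[f/h](ρ[u/w]((S ⋈[d=g] T))) → 3
  π[u,f](ρ[f/h](ρ[u/w]((S ⋈[d=g] T)))) → 3
  (ρ[u/y](R) ∪ π[u,f](ρ[f/h](ρ[u/w]((S ⋈[d=g] T))))) → 6
  (π[c](T) ⋈[c=f] (ρ[u/y](R) ∪ π[u,f](ρ[f/h](ρ[u/w]((S ⋈[d=g] T)))))) → 4
  π[u,c]((π[c](T) ⋈[c=f] (ρ[u/y](R) ∪ π[u,f](ρ[f/h](ρ[u/w]((S ⋈[d=g] T))))))) → 4

|E| = 4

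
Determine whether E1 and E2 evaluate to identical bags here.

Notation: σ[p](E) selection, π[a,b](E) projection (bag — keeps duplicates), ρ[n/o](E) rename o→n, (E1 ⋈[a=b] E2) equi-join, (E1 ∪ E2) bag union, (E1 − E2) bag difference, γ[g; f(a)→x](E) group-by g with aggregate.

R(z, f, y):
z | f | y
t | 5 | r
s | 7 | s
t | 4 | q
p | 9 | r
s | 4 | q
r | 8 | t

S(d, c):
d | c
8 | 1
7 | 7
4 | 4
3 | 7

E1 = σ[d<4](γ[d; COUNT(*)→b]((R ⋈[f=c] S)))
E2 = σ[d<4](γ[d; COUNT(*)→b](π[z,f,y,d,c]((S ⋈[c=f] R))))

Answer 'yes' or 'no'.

E1 stepwise |·|:
  R → 6
  S → 4
  (R ⋈[f=c] S) → 4
  γ[d; COUNT(*)→b]((R ⋈[f=c] S)) → 3
  σ[d<4](γ[d; COUNT(*)→b]((R ⋈[f=c] S))) → 1
E2 stepwise |·|:
  S → 4
  R → 6
  (S ⋈[c=f] R) → 4
  π[z,f,y,d,c]((S ⋈[c=f] R)) → 4
  γ[d; COUNT(*)→b](π[z,f,y,d,c]((S ⋈[c=f] R))) → 3
  σ[d<4](γ[d; COUNT(*)→b](π[z,f,y,d,c]((S ⋈[c=f] R)))) → 1

E1 and E2 produce the same multiset:
d | b
3 | 1

yes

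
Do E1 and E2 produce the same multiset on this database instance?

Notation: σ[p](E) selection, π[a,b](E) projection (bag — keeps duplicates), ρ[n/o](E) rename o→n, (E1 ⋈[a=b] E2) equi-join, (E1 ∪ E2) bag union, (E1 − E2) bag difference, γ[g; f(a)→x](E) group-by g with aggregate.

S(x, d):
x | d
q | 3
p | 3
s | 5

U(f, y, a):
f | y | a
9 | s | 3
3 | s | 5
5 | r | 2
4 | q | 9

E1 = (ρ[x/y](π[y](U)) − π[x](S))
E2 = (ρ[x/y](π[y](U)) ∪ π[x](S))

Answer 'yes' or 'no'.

E1 per-node cardinality:
  U → 4
  π[y](U) → 4
  ρ[x/y](π[y](U)) → 4
  S → 3
  π[x](S) → 3
  (ρ[x/y](π[y](U)) − π[x](S)) → 2
E2 per-node cardinality:
  U → 4
  π[y](U) → 4
  ρ[x/y](π[y](U)) → 4
  S → 3
  π[x](S) → 3
  (ρ[x/y](π[y](U)) ∪ π[x](S)) → 7

E1 result:
x
r
s
E2 result:
x
p
q
q
r
s
s
s
Witness: ('s',) appears 1× in E1 but 3× in E2.

no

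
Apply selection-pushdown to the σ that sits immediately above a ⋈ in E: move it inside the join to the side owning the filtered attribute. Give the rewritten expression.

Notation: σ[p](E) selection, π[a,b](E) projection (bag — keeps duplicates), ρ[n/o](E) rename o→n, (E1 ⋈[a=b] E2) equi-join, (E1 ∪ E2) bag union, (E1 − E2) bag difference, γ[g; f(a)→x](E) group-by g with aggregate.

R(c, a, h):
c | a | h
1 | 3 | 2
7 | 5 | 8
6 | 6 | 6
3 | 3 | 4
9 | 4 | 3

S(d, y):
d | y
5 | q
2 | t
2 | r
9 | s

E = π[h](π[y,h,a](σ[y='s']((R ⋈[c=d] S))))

σ filters on y, owned by the right side.
E' = π[h](π[y,h,a]((R ⋈[c=d] σ[y='s'](S))))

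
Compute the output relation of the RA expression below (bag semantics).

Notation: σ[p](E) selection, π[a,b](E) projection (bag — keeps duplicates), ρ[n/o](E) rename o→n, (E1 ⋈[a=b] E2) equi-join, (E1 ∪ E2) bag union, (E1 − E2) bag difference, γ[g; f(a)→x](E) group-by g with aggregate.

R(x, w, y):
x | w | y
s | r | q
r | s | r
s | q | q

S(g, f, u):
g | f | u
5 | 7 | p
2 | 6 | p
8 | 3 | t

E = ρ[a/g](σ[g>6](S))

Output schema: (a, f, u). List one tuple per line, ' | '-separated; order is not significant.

Row counts bottom-up:
  S → 3
  σ[g>6](S) → 1
  ρ[a/g](σ[g>6](S)) → 1

== RESULT ==
a | f | u
8 | 3 | t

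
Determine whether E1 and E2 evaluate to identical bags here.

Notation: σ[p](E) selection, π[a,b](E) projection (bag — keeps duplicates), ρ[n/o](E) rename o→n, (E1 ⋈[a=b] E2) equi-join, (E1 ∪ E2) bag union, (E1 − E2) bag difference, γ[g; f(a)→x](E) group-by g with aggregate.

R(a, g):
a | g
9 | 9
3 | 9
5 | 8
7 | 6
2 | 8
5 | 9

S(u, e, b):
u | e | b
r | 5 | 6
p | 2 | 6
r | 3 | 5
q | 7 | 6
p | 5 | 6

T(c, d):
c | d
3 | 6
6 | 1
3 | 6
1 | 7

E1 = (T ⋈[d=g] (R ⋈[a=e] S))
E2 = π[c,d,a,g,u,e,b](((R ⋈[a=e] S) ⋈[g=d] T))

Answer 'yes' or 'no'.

E1 subexpression sizes:
  T → 4
  R → 6
  S → 5
  (R ⋈[a=e] S) → 7
  (T ⋈[d=g] (R ⋈[a=e] S)) → 2
E2 subexpression sizes:
  R → 6
  S → 5
  (R ⋈[a=e] S) → 7
  T → 4
  ((R ⋈[a=e] S) ⋈[g=d] T) → 2
  π[c,d,a,g,u,e,b](((R ⋈[a=e] S) ⋈[g=d] T)) → 2

E1 and E2 produce the same multiset:
c | d | a | g | u | e | b
3 | 6 | 7 | 6 | q | 7 | 6
3 | 6 | 7 | 6 | q | 7 | 6

yes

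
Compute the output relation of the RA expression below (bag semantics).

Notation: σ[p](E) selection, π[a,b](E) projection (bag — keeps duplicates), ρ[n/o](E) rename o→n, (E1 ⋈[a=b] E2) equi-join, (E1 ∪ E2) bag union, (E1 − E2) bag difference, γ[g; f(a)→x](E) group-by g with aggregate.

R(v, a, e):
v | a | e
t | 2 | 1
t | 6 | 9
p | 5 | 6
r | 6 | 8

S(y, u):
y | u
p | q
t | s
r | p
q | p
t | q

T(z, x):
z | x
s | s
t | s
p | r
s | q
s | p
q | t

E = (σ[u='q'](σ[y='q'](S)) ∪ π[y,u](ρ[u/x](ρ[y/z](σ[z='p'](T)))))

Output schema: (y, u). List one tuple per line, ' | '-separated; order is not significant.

Row counts bottom-up:
  S → 5
  σ[y='q'](S) → 1
  σ[u='q'](σ[y='q'](S)) → 0
  T → 6
  σ[z='p'](T) → 1
  ρ[y/z](σ[z='p'](T)) → 1
  ρ[u/x](ρ[y/z](σ[z='p'](T))) → 1
  π[y,u](ρ[u/x](ρ[y/z](σ[z='p'](T)))) → 1
  (σ[u='q'](σ[y='q'](S)) ∪ π[y,u](ρ[u/x](ρ[y/z](σ[z='p'](T))))) → 1

== RESULT ==
y | u
p | r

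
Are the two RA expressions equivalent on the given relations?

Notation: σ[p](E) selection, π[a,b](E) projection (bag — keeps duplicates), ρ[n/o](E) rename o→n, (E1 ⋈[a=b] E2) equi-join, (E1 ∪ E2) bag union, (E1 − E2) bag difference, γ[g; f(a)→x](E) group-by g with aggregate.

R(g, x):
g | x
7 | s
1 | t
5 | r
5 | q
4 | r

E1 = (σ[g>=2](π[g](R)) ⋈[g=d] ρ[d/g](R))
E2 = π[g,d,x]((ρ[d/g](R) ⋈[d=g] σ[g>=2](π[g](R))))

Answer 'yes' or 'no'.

E1 stepwise |·|:
  R → 5
  π[g](R) → 5
  σ[g>=2](π[g](R)) → 4
  R → 5
  ρ[d/g](R) → 5
  (σ[g>=2](π[g](R)) ⋈[g=d] ρ[d/g](R)) → 6
E2 stepwise |·|:
  R → 5
  ρ[d/g](R) → 5
  R → 5
  π[g](R) → 5
  σ[g>=2](π[g](R)) → 4
  (ρ[d/g](R) ⋈[d=g] σ[g>=2](π[g](R))) → 6
  π[g,d,x]((ρ[d/g](R) ⋈[d=g] σ[g>=2](π[g](R)))) → 6

E1 and E2 produce the same multiset:
g | d | x
4 | 4 | r
5 | 5 | q
5 | 5 | q
5 | 5 | r
5 | 5 | r
7 | 7 | s

yes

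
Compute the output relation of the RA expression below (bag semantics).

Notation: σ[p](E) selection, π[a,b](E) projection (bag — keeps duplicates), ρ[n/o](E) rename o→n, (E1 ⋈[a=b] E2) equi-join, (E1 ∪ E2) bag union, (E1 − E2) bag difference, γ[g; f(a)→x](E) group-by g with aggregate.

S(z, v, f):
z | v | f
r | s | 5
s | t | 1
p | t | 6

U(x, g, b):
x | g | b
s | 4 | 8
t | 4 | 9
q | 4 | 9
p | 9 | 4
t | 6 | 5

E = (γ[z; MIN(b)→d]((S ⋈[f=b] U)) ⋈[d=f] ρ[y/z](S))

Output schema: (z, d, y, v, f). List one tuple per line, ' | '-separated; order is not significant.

Subexpression sizes:
  S → 3
  U → 5
  (S ⋈[f=b] U) → 1
  γ[z; MIN(b)→d]((S ⋈[f=b] U)) → 1
  S → 3
  ρ[y/z](S) → 3
  (γ[z; MIN(b)→d]((S ⋈[f=b] U)) ⋈[d=f] ρ[y/z](S)) → 1

== RESULT ==
z | d | y | v | f
r | 5 | r | s | 5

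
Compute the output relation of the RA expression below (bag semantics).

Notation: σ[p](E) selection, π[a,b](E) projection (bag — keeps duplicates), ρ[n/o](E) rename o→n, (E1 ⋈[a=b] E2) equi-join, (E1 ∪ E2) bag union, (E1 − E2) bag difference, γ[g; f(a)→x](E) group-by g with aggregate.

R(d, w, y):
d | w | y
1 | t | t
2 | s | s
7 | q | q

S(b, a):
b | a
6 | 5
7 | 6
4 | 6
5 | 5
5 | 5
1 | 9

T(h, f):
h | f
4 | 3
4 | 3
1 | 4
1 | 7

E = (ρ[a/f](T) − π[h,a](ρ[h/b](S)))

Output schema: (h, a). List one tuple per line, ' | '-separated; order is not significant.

Subexpression sizes:
  T → 4
  ρ[a/f](T) → 4
  S → 6
  ρ[h/b](S) → 6
  π[h,a](ρ[h/b](S)) → 6
  (ρ[a/f](T) − π[h,a](ρ[h/b](S))) → 4

== RESULT ==
h | a
1 | 4
1 | 7
4 | 3
4 | 3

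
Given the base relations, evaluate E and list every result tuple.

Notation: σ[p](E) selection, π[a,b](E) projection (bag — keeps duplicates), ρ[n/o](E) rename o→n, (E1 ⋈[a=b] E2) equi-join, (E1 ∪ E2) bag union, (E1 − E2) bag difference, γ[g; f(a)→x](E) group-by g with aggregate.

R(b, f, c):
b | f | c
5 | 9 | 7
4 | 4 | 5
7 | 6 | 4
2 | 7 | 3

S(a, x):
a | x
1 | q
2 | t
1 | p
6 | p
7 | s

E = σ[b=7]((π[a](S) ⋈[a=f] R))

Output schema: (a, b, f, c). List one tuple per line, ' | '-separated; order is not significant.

Per-node cardinality:
  S → 5
  π[a](S) → 5
  R → 4
  (π[a](S) ⋈[a=f] R) → 2
  σ[b=7]((π[a](S) ⋈[a=f] R)) → 1

== RESULT ==
a | b | f | c
6 | 7 | 6 | 4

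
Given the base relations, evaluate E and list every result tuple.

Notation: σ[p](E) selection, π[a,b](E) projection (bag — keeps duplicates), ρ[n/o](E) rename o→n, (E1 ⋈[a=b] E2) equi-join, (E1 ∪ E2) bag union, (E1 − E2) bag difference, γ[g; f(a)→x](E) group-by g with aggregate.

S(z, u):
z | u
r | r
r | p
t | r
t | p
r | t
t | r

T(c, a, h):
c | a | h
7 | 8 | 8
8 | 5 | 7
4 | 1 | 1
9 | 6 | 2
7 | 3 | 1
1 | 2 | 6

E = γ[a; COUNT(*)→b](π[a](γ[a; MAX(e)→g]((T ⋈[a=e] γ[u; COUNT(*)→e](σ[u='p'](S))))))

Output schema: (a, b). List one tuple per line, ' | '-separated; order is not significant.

Per-node cardinality:
  T → 6
  S → 6
  σ[u='p'](S) → 2
  γ[u; COUNT(*)→e](σ[u='p'](S)) → 1
  (T ⋈[a=e] γ[u; COUNT(*)→e](σ[u='p'](S))) → 1
  γ[a; MAX(e)→g]((T ⋈[a=e] γ[u; COUNT(*)→e](σ[u='p'](S)))) → 1
  π[a](γ[a; MAX(e)→g]((T ⋈[a=e] γ[u; COUNT(*)→e](σ[u='p'](S))))) → 1
  γ[a; COUNT(*)→b](π[a](γ[a; MAX(e)→g]((T ⋈[a=e] γ[u; COUNT(*)→e](σ[u='p'](S)))))) → 1

== RESULT ==
a | b
2 | 1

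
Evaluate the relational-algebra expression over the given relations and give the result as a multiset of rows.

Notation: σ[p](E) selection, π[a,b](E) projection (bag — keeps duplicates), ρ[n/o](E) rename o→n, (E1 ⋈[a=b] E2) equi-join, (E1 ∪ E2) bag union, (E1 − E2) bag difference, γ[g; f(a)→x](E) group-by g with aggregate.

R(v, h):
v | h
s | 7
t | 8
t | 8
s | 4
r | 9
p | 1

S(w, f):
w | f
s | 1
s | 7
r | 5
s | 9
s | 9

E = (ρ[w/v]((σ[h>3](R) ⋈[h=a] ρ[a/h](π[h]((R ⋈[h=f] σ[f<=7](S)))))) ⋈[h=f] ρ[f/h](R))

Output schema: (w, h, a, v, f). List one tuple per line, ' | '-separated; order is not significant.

Stepwise |·|:
  R → 6
  σ[h>3](R) → 5
  R → 6
  S → 5
  σ[f<=7](S) → 3
  (R ⋈[h=f] σ[f<=7](S)) → 2
  π[h]((R ⋈[h=f] σ[f<=7](S))) → 2
  ρ[a/h](π[h]((R ⋈[h=f] σ[f<=7](S)))) → 2
  (σ[h>3](R) ⋈[h=a] ρ[a/h](π[h]((R ⋈[h=f] σ[f<=7](S))))) → 1
  ρ[w/v]((σ[h>3](R) ⋈[h=a] ρ[a/h](π[h]((R ⋈[h=f] σ[f<=7](S)))))) → 1
  R → 6
  ρ[f/h](R) → 6
  (ρ[w/v]((σ[h>3](R) ⋈[h=a] ρ[a/h](π[h]((R ⋈[h=f] σ[f<=7](S)))))) ⋈[h=f] ρ[f/h](R)) → 1

== RESULT ==
w | h | a | v | f
s | 7 | 7 | s | 7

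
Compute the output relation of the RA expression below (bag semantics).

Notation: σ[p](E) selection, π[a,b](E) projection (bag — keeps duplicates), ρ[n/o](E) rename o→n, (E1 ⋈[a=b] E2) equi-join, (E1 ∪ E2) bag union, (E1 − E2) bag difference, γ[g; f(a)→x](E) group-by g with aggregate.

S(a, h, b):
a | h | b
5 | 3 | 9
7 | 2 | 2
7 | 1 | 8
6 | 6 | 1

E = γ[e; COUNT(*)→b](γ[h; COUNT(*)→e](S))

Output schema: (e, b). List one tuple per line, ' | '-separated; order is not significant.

Subexpression sizes:
  S → 4
  γ[h; COUNT(*)→e](S) → 4
  γ[e; COUNT(*)→b](γ[h; COUNT(*)→e](S)) → 1

== RESULT ==
e | b
1 | 4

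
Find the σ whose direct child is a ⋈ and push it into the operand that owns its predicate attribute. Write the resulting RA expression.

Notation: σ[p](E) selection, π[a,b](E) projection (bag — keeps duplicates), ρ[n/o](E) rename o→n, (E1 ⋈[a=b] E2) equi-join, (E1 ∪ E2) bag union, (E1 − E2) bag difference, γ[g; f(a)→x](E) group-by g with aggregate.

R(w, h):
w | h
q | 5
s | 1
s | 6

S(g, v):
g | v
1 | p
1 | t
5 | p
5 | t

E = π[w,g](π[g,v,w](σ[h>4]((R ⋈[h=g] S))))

σ filters on h, owned by the left side.
E' = π[w,g](π[g,v,w]((σ[h>4](R) ⋈[h=g] S)))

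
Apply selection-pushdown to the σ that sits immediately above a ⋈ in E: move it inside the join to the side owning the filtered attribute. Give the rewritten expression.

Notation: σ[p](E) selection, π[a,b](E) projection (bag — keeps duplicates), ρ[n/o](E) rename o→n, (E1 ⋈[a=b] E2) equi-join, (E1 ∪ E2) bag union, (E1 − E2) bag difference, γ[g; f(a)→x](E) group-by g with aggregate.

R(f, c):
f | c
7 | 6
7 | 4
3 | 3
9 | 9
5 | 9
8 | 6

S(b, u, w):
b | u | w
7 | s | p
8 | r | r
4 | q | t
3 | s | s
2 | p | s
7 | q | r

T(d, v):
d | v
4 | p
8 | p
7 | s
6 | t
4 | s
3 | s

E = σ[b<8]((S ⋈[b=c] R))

σ filters on b, owned by the left side.
E' = (σ[b<8](S) ⋈[b=c] R)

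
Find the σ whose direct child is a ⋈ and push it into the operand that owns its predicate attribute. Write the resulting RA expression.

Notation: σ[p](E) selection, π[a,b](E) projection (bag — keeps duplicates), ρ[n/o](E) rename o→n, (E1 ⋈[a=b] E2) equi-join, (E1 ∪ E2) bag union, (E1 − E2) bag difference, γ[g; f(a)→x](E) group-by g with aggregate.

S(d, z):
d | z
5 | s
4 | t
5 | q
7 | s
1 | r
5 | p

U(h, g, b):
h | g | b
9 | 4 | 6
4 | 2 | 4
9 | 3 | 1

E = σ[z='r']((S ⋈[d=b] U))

σ filters on z, owned by the left side.
E' = (σ[z='r'](S) ⋈[d=b] U)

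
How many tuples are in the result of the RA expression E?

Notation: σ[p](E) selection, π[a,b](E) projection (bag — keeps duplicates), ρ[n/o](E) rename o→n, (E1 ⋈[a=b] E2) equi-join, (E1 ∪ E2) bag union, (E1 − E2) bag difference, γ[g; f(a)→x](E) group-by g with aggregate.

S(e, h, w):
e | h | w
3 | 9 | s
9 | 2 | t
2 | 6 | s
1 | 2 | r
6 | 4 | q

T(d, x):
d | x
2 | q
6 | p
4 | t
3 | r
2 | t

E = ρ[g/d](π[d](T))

Per-node cardinality:
  T → 5
  π[d](T) → 5
  ρ[g/d](π[d](T)) → 5

|E| = 5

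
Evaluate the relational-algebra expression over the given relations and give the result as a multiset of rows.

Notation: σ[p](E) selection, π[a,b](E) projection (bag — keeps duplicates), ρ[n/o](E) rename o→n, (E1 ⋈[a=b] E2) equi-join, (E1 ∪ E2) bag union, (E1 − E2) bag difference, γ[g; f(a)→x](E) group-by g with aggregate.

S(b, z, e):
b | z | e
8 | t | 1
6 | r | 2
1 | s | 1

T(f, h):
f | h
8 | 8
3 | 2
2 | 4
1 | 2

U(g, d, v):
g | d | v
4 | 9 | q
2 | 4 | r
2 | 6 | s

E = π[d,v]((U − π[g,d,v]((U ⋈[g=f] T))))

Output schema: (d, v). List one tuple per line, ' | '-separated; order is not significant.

Row counts bottom-up:
  U → 3
  U → 3
  T → 4
  (U ⋈[g=f] T) → 2
  π[g,d,v]((U ⋈[g=f] T)) → 2
  (U − π[g,d,v]((U ⋈[g=f] T))) → 1
  π[d,v]((U − π[g,d,v]((U ⋈[g=f] T)))) → 1

== RESULT ==
d | v
9 | q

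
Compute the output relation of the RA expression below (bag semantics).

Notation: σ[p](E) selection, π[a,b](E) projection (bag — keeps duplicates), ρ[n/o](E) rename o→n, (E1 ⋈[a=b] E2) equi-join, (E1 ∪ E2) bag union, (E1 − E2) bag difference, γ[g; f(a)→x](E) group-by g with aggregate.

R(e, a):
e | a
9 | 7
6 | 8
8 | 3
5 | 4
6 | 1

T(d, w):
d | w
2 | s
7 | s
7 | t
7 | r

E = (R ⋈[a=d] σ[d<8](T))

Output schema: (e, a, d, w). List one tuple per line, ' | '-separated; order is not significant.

Row counts bottom-up:
  R → 5
  T → 4
  σ[d<8](T) → 4
  (R ⋈[a=d] σ[d<8](T)) → 3

== RESULT ==
e | a | d | w
9 | 7 | 7 | r
9 | 7 | 7 | s
9 | 7 | 7 | t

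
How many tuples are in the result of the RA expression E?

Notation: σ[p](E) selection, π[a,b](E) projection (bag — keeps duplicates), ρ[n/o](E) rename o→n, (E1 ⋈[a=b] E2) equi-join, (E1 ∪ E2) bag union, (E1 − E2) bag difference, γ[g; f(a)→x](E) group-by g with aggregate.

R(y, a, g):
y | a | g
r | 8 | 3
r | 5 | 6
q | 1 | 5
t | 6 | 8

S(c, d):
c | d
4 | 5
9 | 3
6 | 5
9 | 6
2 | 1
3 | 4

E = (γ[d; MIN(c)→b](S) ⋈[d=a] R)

Row counts bottom-up:
  S → 6
  γ[d; MIN(c)→b](S) → 5
  R → 4
  (γ[d; MIN(c)→b](S) ⋈[d=a] R) → 3

|E| = 3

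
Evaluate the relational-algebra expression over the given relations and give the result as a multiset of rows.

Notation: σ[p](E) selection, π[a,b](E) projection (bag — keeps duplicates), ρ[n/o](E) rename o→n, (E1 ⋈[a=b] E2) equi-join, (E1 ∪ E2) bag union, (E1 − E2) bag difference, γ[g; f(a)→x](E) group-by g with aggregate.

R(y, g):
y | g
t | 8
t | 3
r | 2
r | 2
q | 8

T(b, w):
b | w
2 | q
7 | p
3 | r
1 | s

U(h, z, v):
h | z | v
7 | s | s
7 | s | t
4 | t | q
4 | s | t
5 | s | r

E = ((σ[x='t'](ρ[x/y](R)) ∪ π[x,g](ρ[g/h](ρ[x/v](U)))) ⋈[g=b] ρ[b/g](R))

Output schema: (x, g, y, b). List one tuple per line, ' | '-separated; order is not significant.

Subexpression sizes:
  R → 5
  ρ[x/y](R) → 5
  σ[x='t'](ρ[x/y](R)) → 2
  U → 5
  ρ[x/v](U) → 5
  ρ[g/h](ρ[x/v](U)) → 5
  π[x,g](ρ[g/h](ρ[x/v](U))) → 5
  (σ[x='t'](ρ[x/y](R)) ∪ π[x,g](ρ[g/h](ρ[x/v](U)))) → 7
  R → 5
  ρ[b/g](R) → 5
  ((σ[x='t'](ρ[x/y](R)) ∪ π[x,g](ρ[g/h](ρ[x/v](U)))) ⋈[g=b] ρ[b/g](R)) → 3

== RESULT ==
x | g | y | b
t | 3 | t | 3
t | 8 | q | 8
t | 8 | t | 8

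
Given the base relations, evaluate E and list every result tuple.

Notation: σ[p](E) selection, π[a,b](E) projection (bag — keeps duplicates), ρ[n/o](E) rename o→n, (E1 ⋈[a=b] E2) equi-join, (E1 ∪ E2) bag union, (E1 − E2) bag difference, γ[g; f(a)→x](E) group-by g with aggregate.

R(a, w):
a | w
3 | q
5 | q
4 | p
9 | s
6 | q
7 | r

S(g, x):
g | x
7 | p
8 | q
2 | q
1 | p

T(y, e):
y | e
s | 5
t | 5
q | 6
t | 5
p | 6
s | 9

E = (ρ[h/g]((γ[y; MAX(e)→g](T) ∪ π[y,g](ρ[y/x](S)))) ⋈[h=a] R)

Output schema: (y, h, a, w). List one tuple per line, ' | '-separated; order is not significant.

Subexpression sizes:
  T → 6
  γ[y; MAX(e)→g](T) → 4
  S → 4
  ρ[y/x](S) → 4
  π[y,g](ρ[y/x](S)) → 4
  (γ[y; MAX(e)→g](T) ∪ π[y,g](ρ[y/x](S))) → 8
  ρ[h/g]((γ[y; MAX(e)→g](T) ∪ π[y,g](ρ[y/x](S)))) → 8
  R → 6
  (ρ[h/g]((γ[y; MAX(e)→g](T) ∪ π[y,g](ρ[y/x](S)))) ⋈[h=a] R) → 5

== RESULT ==
y | h | a | w
p | 6 | 6 | q
p | 7 | 7 | r
q | 6 | 6 | q
s | 9 | 9 | s
t | 5 | 5 | q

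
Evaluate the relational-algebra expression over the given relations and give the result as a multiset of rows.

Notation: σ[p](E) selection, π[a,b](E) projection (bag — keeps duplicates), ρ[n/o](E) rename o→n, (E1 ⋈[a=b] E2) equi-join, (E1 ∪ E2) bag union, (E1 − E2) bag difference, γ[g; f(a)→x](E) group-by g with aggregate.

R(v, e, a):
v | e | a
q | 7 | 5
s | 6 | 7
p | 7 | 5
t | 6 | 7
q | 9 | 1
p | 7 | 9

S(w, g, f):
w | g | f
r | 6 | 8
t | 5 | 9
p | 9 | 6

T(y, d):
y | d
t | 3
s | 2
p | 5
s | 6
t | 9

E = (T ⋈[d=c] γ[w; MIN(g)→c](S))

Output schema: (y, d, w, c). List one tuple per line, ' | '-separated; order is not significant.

Row counts bottom-up:
  T → 5
  S → 3
  γ[w; MIN(g)→c](S) → 3
  (T ⋈[d=c] γ[w; MIN(g)→c](S)) → 3

== RESULT ==
y | d | w | c
p | 5 | t | 5
s | 6 | r | 6
t | 9 | p | 9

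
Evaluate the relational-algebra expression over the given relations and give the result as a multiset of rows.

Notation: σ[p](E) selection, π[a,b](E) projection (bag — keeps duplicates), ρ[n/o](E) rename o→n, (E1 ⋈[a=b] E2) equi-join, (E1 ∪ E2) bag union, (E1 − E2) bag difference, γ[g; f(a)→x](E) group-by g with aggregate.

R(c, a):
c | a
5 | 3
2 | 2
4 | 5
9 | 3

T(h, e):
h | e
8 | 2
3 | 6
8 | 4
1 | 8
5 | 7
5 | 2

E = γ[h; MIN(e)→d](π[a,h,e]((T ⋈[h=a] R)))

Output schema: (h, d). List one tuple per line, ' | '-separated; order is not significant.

Per-node cardinality:
  T → 6
  R → 4
  (T ⋈[h=a] R) → 4
  π[a,h,e]((T ⋈[h=a] R)) → 4
  γ[h; MIN(e)→d](π[a,h,e]((T ⋈[h=a] R))) → 2

== RESULT ==
h | d
3 | 6
5 | 2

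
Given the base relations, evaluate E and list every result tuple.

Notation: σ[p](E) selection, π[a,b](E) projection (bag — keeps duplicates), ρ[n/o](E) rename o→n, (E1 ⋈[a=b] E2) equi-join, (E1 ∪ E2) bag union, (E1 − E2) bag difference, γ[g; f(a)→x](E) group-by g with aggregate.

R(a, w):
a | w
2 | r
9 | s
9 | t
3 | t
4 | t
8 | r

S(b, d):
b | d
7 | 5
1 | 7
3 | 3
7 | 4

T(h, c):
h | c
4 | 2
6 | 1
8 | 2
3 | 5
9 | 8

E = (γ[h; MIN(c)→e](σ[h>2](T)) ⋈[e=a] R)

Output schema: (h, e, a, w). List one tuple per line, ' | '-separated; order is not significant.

Per-node cardinality:
  T → 5
  σ[h>2](T) → 5
  γ[h; MIN(c)→e](σ[h>2](T)) → 5
  R → 6
  (γ[h; MIN(c)→e](σ[h>2](T)) ⋈[e=a] R) → 3

== RESULT ==
h | e | a | w
4 | 2 | 2 | r
8 | 2 | 2 | r
9 | 8 | 8 | r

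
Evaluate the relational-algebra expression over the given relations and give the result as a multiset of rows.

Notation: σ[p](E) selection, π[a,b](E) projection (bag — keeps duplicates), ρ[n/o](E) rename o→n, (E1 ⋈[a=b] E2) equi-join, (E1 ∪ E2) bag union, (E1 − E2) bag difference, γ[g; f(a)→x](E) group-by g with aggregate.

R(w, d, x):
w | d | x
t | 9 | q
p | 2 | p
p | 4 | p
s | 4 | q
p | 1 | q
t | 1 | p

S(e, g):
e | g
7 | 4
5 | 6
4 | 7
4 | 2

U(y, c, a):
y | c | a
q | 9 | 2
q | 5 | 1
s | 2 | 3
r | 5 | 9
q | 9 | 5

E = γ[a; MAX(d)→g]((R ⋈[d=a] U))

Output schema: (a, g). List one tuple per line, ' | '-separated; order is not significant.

Subexpression sizes:
  R → 6
  U → 5
  (R ⋈[d=a] U) → 4
  γ[a; MAX(d)→g]((R ⋈[d=a] U)) → 3

== RESULT ==
a | g
1 | 1
2 | 2
9 | 9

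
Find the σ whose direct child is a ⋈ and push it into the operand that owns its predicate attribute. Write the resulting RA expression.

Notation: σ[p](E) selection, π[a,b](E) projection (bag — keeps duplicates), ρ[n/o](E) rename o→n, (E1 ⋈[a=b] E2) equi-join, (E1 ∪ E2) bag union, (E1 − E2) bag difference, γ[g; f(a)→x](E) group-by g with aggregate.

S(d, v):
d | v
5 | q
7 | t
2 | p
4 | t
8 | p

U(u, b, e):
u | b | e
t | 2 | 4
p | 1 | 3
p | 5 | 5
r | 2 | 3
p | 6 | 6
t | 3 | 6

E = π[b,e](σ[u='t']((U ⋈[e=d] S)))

σ filters on u, owned by the left side.
E' = π[b,e]((σ[u='t'](U) ⋈[e=d] S))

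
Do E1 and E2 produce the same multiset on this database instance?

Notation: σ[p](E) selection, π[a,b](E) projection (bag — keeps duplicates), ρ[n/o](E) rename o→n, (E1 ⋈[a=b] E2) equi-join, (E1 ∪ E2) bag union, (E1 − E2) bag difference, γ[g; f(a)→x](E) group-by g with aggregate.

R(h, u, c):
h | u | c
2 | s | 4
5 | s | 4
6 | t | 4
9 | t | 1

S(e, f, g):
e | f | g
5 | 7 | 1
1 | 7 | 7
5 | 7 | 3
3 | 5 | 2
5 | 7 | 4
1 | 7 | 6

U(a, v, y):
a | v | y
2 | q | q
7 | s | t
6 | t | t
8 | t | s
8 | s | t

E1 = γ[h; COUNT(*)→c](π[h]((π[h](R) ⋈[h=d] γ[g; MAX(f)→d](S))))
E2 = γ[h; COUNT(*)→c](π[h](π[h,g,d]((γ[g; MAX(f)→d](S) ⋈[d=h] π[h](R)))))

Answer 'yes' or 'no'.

E1 stepwise |·|:
  R → 4
  π[h](R) → 4
  S → 6
  γ[g; MAX(f)→d](S) → 6
  (π[h](R) ⋈[h=d] γ[g; MAX(f)→d](S)) → 1
  π[h]((π[h](R) ⋈[h=d] γ[g; MAX(f)→d](S))) → 1
  γ[h; COUNT(*)→c](π[h]((π[h](R) ⋈[h=d] γ[g; MAX(f)→d](S)))) → 1
E2 stepwise |·|:
  S → 6
  γ[g; MAX(f)→d](S) → 6
  R → 4
  π[h](R) → 4
  (γ[g; MAX(f)→d](S) ⋈[d=h] π[h](R)) → 1
  π[h,g,d]((γ[g; MAX(f)→d](S) ⋈[d=h] π[h](R))) → 1
  π[h](π[h,g,d]((γ[g; MAX(f)→d](S) ⋈[d=h] π[h](R)))) → 1
  γ[h; COUNT(*)→c](π[h](π[h,g,d]((γ[g; MAX(f)→d](S) ⋈[d=h] π[h](R))))) → 1

E1 and E2 produce the same multiset:
h | c
5 | 1

yes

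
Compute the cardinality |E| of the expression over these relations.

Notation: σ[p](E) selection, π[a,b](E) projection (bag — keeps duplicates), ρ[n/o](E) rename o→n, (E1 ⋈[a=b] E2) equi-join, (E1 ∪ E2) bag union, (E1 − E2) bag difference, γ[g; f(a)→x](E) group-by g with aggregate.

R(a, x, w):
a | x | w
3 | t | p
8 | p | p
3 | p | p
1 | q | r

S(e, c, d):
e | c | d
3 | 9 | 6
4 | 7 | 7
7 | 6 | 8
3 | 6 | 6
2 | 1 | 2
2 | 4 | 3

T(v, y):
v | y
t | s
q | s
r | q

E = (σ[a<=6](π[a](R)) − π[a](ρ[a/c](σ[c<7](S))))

Subexpression sizes:
  R → 4
  π[a](R) → 4
  σ[a<=6](π[a](R)) → 3
  S → 6
  σ[c<7](S) → 4
  ρ[a/c](σ[c<7](S)) → 4
  π[a](ρ[a/c](σ[c<7](S))) → 4
  (σ[a<=6](π[a](R)) − π[a](ρ[a/c](σ[c<7](S)))) → 2

|E| = 2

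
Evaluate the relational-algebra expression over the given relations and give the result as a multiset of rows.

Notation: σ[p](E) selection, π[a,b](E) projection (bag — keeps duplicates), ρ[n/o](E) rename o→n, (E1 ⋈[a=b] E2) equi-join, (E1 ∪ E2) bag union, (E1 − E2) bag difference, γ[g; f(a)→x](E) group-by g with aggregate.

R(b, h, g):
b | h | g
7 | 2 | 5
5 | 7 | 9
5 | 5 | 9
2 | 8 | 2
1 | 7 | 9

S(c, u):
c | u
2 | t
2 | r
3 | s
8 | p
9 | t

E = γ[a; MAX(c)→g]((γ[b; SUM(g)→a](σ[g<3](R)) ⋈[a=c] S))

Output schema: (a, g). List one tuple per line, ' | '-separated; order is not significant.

Row counts bottom-up:
  R → 5
  σ[g<3](R) → 1
  γ[b; SUM(g)→a](σ[g<3](R)) → 1
  S → 5
  (γ[b; SUM(g)→a](σ[g<3](R)) ⋈[a=c] S) → 2
  γ[a; MAX(c)→g]((γ[b; SUM(g)→a](σ[g<3](R)) ⋈[a=c] S)) → 1

== RESULT ==
a | g
2 | 2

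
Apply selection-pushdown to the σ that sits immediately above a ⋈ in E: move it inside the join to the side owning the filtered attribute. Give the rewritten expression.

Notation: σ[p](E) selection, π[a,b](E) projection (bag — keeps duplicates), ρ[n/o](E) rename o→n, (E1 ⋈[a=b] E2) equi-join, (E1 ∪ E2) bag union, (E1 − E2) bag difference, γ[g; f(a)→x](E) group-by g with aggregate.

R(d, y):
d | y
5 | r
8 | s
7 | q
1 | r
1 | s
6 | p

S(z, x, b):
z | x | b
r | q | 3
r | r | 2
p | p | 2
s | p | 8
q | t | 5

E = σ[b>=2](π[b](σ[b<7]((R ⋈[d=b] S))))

σ filters on b, owned by the right side.
E' = σ[b>=2](π[b]((R ⋈[d=b] σ[b<7](S))))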